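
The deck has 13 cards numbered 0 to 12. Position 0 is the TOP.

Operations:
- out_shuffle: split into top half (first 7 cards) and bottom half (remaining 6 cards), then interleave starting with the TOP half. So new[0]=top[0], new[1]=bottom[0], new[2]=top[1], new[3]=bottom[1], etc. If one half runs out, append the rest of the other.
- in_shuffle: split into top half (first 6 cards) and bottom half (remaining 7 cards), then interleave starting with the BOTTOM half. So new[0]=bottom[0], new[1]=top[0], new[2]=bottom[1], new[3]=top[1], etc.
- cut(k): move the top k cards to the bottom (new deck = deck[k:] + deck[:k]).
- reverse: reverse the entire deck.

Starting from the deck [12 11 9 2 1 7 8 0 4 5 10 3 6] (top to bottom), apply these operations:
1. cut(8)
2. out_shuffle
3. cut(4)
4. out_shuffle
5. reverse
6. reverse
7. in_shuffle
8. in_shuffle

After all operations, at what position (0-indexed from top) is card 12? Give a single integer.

After op 1 (cut(8)): [4 5 10 3 6 12 11 9 2 1 7 8 0]
After op 2 (out_shuffle): [4 9 5 2 10 1 3 7 6 8 12 0 11]
After op 3 (cut(4)): [10 1 3 7 6 8 12 0 11 4 9 5 2]
After op 4 (out_shuffle): [10 0 1 11 3 4 7 9 6 5 8 2 12]
After op 5 (reverse): [12 2 8 5 6 9 7 4 3 11 1 0 10]
After op 6 (reverse): [10 0 1 11 3 4 7 9 6 5 8 2 12]
After op 7 (in_shuffle): [7 10 9 0 6 1 5 11 8 3 2 4 12]
After op 8 (in_shuffle): [5 7 11 10 8 9 3 0 2 6 4 1 12]
Card 12 is at position 12.

Answer: 12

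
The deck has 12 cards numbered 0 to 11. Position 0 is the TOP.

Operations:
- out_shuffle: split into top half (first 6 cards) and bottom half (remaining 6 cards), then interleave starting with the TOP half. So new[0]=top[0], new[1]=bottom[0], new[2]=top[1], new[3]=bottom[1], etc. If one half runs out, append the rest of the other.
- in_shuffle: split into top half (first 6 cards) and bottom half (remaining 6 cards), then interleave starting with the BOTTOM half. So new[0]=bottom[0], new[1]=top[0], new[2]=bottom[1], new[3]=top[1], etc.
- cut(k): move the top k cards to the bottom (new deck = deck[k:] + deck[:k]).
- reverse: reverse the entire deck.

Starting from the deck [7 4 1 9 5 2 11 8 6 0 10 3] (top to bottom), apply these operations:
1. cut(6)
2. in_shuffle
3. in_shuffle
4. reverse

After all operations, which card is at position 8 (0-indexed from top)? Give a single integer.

Answer: 11

Derivation:
After op 1 (cut(6)): [11 8 6 0 10 3 7 4 1 9 5 2]
After op 2 (in_shuffle): [7 11 4 8 1 6 9 0 5 10 2 3]
After op 3 (in_shuffle): [9 7 0 11 5 4 10 8 2 1 3 6]
After op 4 (reverse): [6 3 1 2 8 10 4 5 11 0 7 9]
Position 8: card 11.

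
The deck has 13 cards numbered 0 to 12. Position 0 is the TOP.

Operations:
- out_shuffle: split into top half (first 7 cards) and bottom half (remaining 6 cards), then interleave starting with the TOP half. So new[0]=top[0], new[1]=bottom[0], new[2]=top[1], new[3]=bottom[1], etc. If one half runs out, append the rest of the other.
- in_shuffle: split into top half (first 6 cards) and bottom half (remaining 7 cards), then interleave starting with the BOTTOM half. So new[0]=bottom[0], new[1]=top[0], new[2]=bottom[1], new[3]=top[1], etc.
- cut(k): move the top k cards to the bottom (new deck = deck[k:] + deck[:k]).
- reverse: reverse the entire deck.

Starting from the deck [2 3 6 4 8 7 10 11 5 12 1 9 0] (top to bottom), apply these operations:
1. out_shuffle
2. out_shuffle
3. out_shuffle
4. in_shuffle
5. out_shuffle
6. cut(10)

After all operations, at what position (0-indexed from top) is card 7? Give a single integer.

Answer: 9

Derivation:
After op 1 (out_shuffle): [2 11 3 5 6 12 4 1 8 9 7 0 10]
After op 2 (out_shuffle): [2 1 11 8 3 9 5 7 6 0 12 10 4]
After op 3 (out_shuffle): [2 7 1 6 11 0 8 12 3 10 9 4 5]
After op 4 (in_shuffle): [8 2 12 7 3 1 10 6 9 11 4 0 5]
After op 5 (out_shuffle): [8 6 2 9 12 11 7 4 3 0 1 5 10]
After op 6 (cut(10)): [1 5 10 8 6 2 9 12 11 7 4 3 0]
Card 7 is at position 9.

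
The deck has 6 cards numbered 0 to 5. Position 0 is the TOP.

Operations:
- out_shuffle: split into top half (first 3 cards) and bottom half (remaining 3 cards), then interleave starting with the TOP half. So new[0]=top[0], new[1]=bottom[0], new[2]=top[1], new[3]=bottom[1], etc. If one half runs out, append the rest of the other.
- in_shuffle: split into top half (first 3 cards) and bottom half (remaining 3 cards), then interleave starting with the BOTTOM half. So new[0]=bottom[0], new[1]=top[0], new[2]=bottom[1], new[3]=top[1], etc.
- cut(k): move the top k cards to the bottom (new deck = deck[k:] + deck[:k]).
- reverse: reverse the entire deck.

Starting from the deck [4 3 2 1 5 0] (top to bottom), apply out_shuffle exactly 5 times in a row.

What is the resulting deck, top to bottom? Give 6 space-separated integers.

Answer: 4 1 3 5 2 0

Derivation:
After op 1 (out_shuffle): [4 1 3 5 2 0]
After op 2 (out_shuffle): [4 5 1 2 3 0]
After op 3 (out_shuffle): [4 2 5 3 1 0]
After op 4 (out_shuffle): [4 3 2 1 5 0]
After op 5 (out_shuffle): [4 1 3 5 2 0]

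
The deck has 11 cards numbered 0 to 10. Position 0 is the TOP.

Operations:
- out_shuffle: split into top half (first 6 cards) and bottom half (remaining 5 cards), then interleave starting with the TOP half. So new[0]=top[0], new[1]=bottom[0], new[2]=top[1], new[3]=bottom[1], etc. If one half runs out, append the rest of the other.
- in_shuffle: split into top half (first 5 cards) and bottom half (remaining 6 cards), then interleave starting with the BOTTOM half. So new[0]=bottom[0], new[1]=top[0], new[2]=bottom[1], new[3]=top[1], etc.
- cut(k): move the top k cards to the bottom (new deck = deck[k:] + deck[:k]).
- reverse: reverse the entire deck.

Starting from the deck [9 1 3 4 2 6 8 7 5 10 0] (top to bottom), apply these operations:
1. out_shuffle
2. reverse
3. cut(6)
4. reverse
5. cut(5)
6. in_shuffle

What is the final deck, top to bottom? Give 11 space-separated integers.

After op 1 (out_shuffle): [9 8 1 7 3 5 4 10 2 0 6]
After op 2 (reverse): [6 0 2 10 4 5 3 7 1 8 9]
After op 3 (cut(6)): [3 7 1 8 9 6 0 2 10 4 5]
After op 4 (reverse): [5 4 10 2 0 6 9 8 1 7 3]
After op 5 (cut(5)): [6 9 8 1 7 3 5 4 10 2 0]
After op 6 (in_shuffle): [3 6 5 9 4 8 10 1 2 7 0]

Answer: 3 6 5 9 4 8 10 1 2 7 0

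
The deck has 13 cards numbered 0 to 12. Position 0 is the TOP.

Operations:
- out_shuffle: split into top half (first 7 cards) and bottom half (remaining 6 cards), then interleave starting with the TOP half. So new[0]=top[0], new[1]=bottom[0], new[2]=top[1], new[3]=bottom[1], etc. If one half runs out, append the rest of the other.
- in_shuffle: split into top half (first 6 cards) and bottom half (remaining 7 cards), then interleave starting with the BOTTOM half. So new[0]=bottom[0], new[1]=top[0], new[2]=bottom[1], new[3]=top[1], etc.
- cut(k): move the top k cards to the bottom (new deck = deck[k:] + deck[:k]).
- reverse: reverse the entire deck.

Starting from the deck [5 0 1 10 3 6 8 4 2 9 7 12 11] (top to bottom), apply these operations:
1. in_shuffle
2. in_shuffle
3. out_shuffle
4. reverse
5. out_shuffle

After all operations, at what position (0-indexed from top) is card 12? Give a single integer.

Answer: 5

Derivation:
After op 1 (in_shuffle): [8 5 4 0 2 1 9 10 7 3 12 6 11]
After op 2 (in_shuffle): [9 8 10 5 7 4 3 0 12 2 6 1 11]
After op 3 (out_shuffle): [9 0 8 12 10 2 5 6 7 1 4 11 3]
After op 4 (reverse): [3 11 4 1 7 6 5 2 10 12 8 0 9]
After op 5 (out_shuffle): [3 2 11 10 4 12 1 8 7 0 6 9 5]
Card 12 is at position 5.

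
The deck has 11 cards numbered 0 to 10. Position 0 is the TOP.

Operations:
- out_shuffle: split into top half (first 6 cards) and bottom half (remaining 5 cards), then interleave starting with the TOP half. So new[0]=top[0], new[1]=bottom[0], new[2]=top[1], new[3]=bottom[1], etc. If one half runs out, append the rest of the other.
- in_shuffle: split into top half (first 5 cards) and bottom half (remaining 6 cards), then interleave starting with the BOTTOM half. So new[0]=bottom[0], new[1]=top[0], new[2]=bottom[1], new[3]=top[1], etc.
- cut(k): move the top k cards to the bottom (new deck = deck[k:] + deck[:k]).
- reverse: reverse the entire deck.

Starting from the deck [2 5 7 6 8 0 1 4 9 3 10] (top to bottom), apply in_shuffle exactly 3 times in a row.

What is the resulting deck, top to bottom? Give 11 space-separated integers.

After op 1 (in_shuffle): [0 2 1 5 4 7 9 6 3 8 10]
After op 2 (in_shuffle): [7 0 9 2 6 1 3 5 8 4 10]
After op 3 (in_shuffle): [1 7 3 0 5 9 8 2 4 6 10]

Answer: 1 7 3 0 5 9 8 2 4 6 10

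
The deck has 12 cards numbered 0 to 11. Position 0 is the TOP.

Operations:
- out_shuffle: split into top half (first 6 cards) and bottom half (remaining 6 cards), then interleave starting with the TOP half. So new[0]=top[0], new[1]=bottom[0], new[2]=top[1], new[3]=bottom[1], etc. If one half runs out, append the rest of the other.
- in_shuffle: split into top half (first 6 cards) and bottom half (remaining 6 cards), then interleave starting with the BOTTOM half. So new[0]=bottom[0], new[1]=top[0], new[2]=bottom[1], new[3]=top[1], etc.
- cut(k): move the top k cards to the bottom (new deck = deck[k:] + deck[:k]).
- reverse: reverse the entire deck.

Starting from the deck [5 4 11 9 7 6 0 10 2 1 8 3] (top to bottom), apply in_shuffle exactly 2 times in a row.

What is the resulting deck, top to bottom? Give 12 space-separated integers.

Answer: 1 0 9 5 8 10 7 4 3 2 6 11

Derivation:
After op 1 (in_shuffle): [0 5 10 4 2 11 1 9 8 7 3 6]
After op 2 (in_shuffle): [1 0 9 5 8 10 7 4 3 2 6 11]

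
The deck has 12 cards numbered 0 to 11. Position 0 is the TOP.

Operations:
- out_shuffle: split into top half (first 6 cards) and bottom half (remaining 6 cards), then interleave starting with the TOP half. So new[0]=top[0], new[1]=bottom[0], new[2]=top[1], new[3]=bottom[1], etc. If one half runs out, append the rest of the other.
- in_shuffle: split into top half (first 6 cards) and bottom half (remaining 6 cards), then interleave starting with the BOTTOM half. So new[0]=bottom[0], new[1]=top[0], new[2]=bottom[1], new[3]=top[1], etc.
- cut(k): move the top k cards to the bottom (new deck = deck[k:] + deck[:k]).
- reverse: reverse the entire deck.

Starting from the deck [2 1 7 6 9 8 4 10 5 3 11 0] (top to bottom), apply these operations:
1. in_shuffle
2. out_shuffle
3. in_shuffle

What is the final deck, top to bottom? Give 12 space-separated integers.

After op 1 (in_shuffle): [4 2 10 1 5 7 3 6 11 9 0 8]
After op 2 (out_shuffle): [4 3 2 6 10 11 1 9 5 0 7 8]
After op 3 (in_shuffle): [1 4 9 3 5 2 0 6 7 10 8 11]

Answer: 1 4 9 3 5 2 0 6 7 10 8 11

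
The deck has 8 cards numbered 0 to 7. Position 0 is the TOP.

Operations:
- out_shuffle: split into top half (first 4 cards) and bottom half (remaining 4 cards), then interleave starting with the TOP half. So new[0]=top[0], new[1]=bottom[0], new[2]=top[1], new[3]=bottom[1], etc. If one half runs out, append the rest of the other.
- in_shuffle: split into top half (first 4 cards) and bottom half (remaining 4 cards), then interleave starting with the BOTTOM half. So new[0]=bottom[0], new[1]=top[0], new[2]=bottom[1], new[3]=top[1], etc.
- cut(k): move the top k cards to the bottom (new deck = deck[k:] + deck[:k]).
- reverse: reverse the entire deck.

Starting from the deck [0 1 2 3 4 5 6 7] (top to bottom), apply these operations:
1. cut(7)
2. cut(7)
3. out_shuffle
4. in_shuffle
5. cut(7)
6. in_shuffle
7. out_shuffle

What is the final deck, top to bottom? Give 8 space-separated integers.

After op 1 (cut(7)): [7 0 1 2 3 4 5 6]
After op 2 (cut(7)): [6 7 0 1 2 3 4 5]
After op 3 (out_shuffle): [6 2 7 3 0 4 1 5]
After op 4 (in_shuffle): [0 6 4 2 1 7 5 3]
After op 5 (cut(7)): [3 0 6 4 2 1 7 5]
After op 6 (in_shuffle): [2 3 1 0 7 6 5 4]
After op 7 (out_shuffle): [2 7 3 6 1 5 0 4]

Answer: 2 7 3 6 1 5 0 4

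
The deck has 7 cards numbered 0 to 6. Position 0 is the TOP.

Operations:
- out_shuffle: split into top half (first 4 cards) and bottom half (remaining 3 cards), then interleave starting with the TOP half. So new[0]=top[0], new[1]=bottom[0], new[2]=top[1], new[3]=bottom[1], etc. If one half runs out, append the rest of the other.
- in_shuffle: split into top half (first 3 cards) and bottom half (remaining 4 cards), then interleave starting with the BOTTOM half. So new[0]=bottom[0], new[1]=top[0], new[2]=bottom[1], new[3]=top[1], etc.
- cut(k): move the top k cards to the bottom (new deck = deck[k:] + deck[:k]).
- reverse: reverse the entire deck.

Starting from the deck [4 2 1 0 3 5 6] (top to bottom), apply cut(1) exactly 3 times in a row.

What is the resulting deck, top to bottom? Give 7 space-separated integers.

After op 1 (cut(1)): [2 1 0 3 5 6 4]
After op 2 (cut(1)): [1 0 3 5 6 4 2]
After op 3 (cut(1)): [0 3 5 6 4 2 1]

Answer: 0 3 5 6 4 2 1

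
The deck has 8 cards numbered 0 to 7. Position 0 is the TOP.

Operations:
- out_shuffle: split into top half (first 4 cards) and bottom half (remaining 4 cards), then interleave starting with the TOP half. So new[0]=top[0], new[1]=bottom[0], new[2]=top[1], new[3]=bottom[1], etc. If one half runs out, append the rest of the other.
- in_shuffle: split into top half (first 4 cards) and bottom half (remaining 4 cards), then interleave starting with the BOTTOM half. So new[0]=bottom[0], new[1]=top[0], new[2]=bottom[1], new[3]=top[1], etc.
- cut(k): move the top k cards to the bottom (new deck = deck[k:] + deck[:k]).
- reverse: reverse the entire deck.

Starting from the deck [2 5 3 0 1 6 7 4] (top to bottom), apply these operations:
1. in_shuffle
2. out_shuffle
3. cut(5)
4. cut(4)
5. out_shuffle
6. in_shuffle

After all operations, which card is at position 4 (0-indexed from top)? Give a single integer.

Answer: 6

Derivation:
After op 1 (in_shuffle): [1 2 6 5 7 3 4 0]
After op 2 (out_shuffle): [1 7 2 3 6 4 5 0]
After op 3 (cut(5)): [4 5 0 1 7 2 3 6]
After op 4 (cut(4)): [7 2 3 6 4 5 0 1]
After op 5 (out_shuffle): [7 4 2 5 3 0 6 1]
After op 6 (in_shuffle): [3 7 0 4 6 2 1 5]
Position 4: card 6.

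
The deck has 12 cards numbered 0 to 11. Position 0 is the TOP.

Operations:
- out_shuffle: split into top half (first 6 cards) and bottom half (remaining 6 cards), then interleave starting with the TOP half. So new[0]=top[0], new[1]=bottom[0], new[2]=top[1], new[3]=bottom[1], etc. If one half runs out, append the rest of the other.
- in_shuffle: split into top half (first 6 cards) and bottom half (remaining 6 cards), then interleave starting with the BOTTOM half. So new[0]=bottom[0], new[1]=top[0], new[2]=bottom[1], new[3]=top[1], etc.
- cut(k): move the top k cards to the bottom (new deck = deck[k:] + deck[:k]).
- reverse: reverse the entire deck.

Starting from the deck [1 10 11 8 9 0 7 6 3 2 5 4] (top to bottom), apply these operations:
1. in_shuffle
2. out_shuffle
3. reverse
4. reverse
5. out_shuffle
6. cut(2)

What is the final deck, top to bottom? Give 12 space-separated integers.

Answer: 2 9 1 3 8 4 6 11 5 0 7 10

Derivation:
After op 1 (in_shuffle): [7 1 6 10 3 11 2 8 5 9 4 0]
After op 2 (out_shuffle): [7 2 1 8 6 5 10 9 3 4 11 0]
After op 3 (reverse): [0 11 4 3 9 10 5 6 8 1 2 7]
After op 4 (reverse): [7 2 1 8 6 5 10 9 3 4 11 0]
After op 5 (out_shuffle): [7 10 2 9 1 3 8 4 6 11 5 0]
After op 6 (cut(2)): [2 9 1 3 8 4 6 11 5 0 7 10]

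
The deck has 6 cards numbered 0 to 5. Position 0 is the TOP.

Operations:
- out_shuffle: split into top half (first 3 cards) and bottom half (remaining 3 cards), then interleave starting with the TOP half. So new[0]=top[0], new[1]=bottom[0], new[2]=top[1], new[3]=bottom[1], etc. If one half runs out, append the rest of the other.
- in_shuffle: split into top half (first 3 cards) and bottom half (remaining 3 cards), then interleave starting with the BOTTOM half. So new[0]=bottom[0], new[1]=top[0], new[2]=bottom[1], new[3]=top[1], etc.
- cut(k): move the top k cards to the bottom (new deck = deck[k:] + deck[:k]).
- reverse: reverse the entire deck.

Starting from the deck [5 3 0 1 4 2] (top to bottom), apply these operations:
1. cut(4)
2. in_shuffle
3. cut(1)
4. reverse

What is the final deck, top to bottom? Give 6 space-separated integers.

After op 1 (cut(4)): [4 2 5 3 0 1]
After op 2 (in_shuffle): [3 4 0 2 1 5]
After op 3 (cut(1)): [4 0 2 1 5 3]
After op 4 (reverse): [3 5 1 2 0 4]

Answer: 3 5 1 2 0 4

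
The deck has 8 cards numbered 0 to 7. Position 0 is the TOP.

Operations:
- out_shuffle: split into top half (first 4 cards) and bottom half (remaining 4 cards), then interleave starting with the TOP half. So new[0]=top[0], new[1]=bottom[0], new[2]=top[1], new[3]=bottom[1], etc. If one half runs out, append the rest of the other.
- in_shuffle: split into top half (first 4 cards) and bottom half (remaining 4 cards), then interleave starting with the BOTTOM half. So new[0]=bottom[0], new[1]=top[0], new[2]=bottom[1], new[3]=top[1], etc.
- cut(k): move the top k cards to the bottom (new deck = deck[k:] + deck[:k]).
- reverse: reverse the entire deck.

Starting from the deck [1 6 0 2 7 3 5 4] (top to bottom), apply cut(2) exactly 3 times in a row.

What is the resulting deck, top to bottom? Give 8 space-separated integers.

After op 1 (cut(2)): [0 2 7 3 5 4 1 6]
After op 2 (cut(2)): [7 3 5 4 1 6 0 2]
After op 3 (cut(2)): [5 4 1 6 0 2 7 3]

Answer: 5 4 1 6 0 2 7 3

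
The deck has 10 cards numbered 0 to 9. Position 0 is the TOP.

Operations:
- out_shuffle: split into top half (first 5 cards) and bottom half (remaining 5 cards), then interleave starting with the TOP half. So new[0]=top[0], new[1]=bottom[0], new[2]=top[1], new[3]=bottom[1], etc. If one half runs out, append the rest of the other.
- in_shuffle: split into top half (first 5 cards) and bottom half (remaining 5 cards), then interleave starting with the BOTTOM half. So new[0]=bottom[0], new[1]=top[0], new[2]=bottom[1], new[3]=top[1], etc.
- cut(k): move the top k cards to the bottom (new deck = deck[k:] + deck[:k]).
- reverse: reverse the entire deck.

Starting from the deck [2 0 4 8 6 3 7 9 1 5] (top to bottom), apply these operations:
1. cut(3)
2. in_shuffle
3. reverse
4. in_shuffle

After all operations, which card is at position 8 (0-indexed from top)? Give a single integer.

After op 1 (cut(3)): [8 6 3 7 9 1 5 2 0 4]
After op 2 (in_shuffle): [1 8 5 6 2 3 0 7 4 9]
After op 3 (reverse): [9 4 7 0 3 2 6 5 8 1]
After op 4 (in_shuffle): [2 9 6 4 5 7 8 0 1 3]
Position 8: card 1.

Answer: 1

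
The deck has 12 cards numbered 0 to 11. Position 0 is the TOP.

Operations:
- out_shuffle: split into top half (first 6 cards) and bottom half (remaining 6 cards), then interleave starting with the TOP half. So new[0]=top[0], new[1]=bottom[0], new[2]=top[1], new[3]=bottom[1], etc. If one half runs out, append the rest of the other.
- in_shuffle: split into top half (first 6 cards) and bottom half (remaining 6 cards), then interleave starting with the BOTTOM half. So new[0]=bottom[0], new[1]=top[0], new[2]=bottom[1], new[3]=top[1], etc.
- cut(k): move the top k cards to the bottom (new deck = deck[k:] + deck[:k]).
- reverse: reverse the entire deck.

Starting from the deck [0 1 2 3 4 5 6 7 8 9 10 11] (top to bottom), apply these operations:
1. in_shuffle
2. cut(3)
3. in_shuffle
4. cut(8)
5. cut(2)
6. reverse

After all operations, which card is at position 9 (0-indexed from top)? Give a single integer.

After op 1 (in_shuffle): [6 0 7 1 8 2 9 3 10 4 11 5]
After op 2 (cut(3)): [1 8 2 9 3 10 4 11 5 6 0 7]
After op 3 (in_shuffle): [4 1 11 8 5 2 6 9 0 3 7 10]
After op 4 (cut(8)): [0 3 7 10 4 1 11 8 5 2 6 9]
After op 5 (cut(2)): [7 10 4 1 11 8 5 2 6 9 0 3]
After op 6 (reverse): [3 0 9 6 2 5 8 11 1 4 10 7]
Position 9: card 4.

Answer: 4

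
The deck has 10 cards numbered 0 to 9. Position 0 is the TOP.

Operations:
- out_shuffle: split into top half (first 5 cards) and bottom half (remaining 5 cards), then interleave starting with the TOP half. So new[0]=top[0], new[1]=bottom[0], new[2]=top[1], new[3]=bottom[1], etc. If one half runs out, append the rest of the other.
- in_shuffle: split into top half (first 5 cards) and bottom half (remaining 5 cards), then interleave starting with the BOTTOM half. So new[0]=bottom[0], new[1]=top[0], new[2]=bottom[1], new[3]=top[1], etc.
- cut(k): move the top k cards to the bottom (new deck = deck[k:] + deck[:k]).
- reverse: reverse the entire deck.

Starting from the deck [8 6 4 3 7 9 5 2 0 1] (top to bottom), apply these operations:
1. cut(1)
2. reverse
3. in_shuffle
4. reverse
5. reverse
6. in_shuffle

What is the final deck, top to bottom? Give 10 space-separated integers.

Answer: 0 9 4 8 2 7 6 1 5 3

Derivation:
After op 1 (cut(1)): [6 4 3 7 9 5 2 0 1 8]
After op 2 (reverse): [8 1 0 2 5 9 7 3 4 6]
After op 3 (in_shuffle): [9 8 7 1 3 0 4 2 6 5]
After op 4 (reverse): [5 6 2 4 0 3 1 7 8 9]
After op 5 (reverse): [9 8 7 1 3 0 4 2 6 5]
After op 6 (in_shuffle): [0 9 4 8 2 7 6 1 5 3]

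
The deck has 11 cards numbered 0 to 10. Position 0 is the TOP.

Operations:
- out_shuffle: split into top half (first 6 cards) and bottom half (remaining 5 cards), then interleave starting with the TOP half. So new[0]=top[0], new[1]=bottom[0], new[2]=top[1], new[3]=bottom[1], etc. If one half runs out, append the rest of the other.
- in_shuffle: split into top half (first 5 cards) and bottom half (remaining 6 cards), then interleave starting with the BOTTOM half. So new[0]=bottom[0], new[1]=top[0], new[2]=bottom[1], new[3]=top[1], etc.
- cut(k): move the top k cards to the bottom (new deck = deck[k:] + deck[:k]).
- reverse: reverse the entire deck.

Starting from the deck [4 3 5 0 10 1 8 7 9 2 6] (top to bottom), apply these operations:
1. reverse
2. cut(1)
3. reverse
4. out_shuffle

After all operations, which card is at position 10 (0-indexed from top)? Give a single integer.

After op 1 (reverse): [6 2 9 7 8 1 10 0 5 3 4]
After op 2 (cut(1)): [2 9 7 8 1 10 0 5 3 4 6]
After op 3 (reverse): [6 4 3 5 0 10 1 8 7 9 2]
After op 4 (out_shuffle): [6 1 4 8 3 7 5 9 0 2 10]
Position 10: card 10.

Answer: 10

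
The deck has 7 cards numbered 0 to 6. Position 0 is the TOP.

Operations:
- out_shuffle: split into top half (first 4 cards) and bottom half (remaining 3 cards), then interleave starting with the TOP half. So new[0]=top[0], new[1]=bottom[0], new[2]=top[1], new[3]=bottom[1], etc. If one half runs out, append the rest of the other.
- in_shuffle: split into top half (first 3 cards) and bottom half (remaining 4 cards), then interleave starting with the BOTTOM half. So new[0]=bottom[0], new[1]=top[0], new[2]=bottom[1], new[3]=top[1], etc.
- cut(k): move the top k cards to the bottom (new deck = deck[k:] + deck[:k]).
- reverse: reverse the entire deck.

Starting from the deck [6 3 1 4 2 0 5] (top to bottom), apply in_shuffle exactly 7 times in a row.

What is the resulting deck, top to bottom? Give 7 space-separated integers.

After op 1 (in_shuffle): [4 6 2 3 0 1 5]
After op 2 (in_shuffle): [3 4 0 6 1 2 5]
After op 3 (in_shuffle): [6 3 1 4 2 0 5]
After op 4 (in_shuffle): [4 6 2 3 0 1 5]
After op 5 (in_shuffle): [3 4 0 6 1 2 5]
After op 6 (in_shuffle): [6 3 1 4 2 0 5]
After op 7 (in_shuffle): [4 6 2 3 0 1 5]

Answer: 4 6 2 3 0 1 5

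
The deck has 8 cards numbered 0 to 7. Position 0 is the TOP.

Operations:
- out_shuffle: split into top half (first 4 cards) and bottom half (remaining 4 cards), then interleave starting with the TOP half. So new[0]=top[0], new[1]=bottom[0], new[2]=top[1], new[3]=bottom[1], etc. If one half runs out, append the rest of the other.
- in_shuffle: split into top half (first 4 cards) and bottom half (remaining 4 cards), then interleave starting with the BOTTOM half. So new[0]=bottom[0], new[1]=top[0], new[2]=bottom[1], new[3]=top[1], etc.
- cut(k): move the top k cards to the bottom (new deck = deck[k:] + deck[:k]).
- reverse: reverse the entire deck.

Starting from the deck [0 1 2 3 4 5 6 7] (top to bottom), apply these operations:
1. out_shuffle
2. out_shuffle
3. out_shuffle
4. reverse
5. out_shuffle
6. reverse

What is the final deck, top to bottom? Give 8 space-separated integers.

Answer: 0 4 1 5 2 6 3 7

Derivation:
After op 1 (out_shuffle): [0 4 1 5 2 6 3 7]
After op 2 (out_shuffle): [0 2 4 6 1 3 5 7]
After op 3 (out_shuffle): [0 1 2 3 4 5 6 7]
After op 4 (reverse): [7 6 5 4 3 2 1 0]
After op 5 (out_shuffle): [7 3 6 2 5 1 4 0]
After op 6 (reverse): [0 4 1 5 2 6 3 7]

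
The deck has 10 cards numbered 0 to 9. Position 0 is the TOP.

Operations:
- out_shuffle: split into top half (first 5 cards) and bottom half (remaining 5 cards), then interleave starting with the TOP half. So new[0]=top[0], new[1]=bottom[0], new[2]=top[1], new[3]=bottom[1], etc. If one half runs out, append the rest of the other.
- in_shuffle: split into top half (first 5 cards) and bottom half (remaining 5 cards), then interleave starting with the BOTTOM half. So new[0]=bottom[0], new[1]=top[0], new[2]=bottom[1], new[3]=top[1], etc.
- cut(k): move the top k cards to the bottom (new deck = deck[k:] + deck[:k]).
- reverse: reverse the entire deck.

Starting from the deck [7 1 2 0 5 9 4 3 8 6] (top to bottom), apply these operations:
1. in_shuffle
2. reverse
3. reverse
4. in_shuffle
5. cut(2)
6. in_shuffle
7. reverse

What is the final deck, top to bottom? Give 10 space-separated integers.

After op 1 (in_shuffle): [9 7 4 1 3 2 8 0 6 5]
After op 2 (reverse): [5 6 0 8 2 3 1 4 7 9]
After op 3 (reverse): [9 7 4 1 3 2 8 0 6 5]
After op 4 (in_shuffle): [2 9 8 7 0 4 6 1 5 3]
After op 5 (cut(2)): [8 7 0 4 6 1 5 3 2 9]
After op 6 (in_shuffle): [1 8 5 7 3 0 2 4 9 6]
After op 7 (reverse): [6 9 4 2 0 3 7 5 8 1]

Answer: 6 9 4 2 0 3 7 5 8 1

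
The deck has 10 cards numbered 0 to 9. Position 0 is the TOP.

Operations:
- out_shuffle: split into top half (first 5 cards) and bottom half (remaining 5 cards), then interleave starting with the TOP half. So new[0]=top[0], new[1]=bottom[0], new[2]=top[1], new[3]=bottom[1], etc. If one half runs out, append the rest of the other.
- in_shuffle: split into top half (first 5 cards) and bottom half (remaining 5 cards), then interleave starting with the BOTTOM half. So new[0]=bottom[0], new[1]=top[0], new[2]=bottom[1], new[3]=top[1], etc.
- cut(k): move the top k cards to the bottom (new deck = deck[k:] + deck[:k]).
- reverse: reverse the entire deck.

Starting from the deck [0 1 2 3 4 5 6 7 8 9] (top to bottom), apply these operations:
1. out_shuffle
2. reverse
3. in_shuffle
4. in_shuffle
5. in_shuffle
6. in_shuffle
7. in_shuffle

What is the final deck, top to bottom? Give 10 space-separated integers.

After op 1 (out_shuffle): [0 5 1 6 2 7 3 8 4 9]
After op 2 (reverse): [9 4 8 3 7 2 6 1 5 0]
After op 3 (in_shuffle): [2 9 6 4 1 8 5 3 0 7]
After op 4 (in_shuffle): [8 2 5 9 3 6 0 4 7 1]
After op 5 (in_shuffle): [6 8 0 2 4 5 7 9 1 3]
After op 6 (in_shuffle): [5 6 7 8 9 0 1 2 3 4]
After op 7 (in_shuffle): [0 5 1 6 2 7 3 8 4 9]

Answer: 0 5 1 6 2 7 3 8 4 9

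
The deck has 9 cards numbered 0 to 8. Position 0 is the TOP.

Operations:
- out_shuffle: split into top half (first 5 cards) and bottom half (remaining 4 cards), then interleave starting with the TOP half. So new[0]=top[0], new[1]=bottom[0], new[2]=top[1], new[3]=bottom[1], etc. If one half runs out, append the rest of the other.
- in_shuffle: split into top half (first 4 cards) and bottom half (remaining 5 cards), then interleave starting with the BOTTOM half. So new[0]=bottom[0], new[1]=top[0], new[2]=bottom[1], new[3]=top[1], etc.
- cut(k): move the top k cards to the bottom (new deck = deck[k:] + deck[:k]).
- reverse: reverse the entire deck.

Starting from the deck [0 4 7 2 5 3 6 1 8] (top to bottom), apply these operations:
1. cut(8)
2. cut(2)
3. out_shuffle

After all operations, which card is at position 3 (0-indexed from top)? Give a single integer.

Answer: 1

Derivation:
After op 1 (cut(8)): [8 0 4 7 2 5 3 6 1]
After op 2 (cut(2)): [4 7 2 5 3 6 1 8 0]
After op 3 (out_shuffle): [4 6 7 1 2 8 5 0 3]
Position 3: card 1.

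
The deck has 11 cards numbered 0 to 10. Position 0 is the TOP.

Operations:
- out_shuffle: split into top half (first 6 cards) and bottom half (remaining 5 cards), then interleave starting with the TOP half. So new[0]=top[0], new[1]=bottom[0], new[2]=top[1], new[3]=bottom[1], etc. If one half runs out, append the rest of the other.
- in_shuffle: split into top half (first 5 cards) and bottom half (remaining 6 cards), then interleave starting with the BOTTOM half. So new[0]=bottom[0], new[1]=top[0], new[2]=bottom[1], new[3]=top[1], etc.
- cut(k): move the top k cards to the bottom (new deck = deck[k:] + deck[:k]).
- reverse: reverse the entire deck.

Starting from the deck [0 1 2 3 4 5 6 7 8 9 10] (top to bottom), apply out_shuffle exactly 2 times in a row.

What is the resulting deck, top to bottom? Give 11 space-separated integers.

Answer: 0 3 6 9 1 4 7 10 2 5 8

Derivation:
After op 1 (out_shuffle): [0 6 1 7 2 8 3 9 4 10 5]
After op 2 (out_shuffle): [0 3 6 9 1 4 7 10 2 5 8]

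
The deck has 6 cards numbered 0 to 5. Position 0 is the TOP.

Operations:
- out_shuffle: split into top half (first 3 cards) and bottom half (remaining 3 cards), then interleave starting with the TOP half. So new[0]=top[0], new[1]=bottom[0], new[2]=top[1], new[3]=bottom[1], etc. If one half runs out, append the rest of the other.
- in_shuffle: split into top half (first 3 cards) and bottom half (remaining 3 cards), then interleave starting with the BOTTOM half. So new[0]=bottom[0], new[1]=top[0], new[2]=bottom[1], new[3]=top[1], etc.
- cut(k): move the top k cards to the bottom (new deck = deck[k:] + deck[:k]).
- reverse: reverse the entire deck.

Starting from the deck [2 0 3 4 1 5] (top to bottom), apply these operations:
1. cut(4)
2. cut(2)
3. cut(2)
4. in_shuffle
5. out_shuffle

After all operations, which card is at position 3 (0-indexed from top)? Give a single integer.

After op 1 (cut(4)): [1 5 2 0 3 4]
After op 2 (cut(2)): [2 0 3 4 1 5]
After op 3 (cut(2)): [3 4 1 5 2 0]
After op 4 (in_shuffle): [5 3 2 4 0 1]
After op 5 (out_shuffle): [5 4 3 0 2 1]
Position 3: card 0.

Answer: 0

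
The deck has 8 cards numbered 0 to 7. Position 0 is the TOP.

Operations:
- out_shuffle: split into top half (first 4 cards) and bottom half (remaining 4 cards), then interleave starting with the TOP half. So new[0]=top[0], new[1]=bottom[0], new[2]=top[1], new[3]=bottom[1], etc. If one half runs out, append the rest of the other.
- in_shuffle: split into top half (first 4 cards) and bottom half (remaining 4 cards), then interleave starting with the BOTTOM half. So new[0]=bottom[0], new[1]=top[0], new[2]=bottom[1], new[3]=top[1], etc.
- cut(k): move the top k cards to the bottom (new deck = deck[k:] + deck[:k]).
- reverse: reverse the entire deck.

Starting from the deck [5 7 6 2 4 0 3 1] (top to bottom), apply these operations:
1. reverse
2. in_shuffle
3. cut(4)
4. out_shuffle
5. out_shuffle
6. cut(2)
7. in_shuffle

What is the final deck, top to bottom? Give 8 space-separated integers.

Answer: 1 2 3 6 7 0 5 4

Derivation:
After op 1 (reverse): [1 3 0 4 2 6 7 5]
After op 2 (in_shuffle): [2 1 6 3 7 0 5 4]
After op 3 (cut(4)): [7 0 5 4 2 1 6 3]
After op 4 (out_shuffle): [7 2 0 1 5 6 4 3]
After op 5 (out_shuffle): [7 5 2 6 0 4 1 3]
After op 6 (cut(2)): [2 6 0 4 1 3 7 5]
After op 7 (in_shuffle): [1 2 3 6 7 0 5 4]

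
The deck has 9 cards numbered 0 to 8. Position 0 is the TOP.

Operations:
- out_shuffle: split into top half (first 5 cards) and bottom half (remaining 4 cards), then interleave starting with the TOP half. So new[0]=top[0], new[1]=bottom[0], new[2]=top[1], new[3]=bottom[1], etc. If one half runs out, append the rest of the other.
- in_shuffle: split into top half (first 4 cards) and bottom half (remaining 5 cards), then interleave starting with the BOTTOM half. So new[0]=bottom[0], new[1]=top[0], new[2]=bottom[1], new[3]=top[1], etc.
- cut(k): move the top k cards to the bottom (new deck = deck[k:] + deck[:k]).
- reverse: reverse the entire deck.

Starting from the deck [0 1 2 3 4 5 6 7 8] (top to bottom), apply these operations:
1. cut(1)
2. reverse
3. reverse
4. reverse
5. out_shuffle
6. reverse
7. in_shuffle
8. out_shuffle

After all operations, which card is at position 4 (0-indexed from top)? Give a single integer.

Answer: 3

Derivation:
After op 1 (cut(1)): [1 2 3 4 5 6 7 8 0]
After op 2 (reverse): [0 8 7 6 5 4 3 2 1]
After op 3 (reverse): [1 2 3 4 5 6 7 8 0]
After op 4 (reverse): [0 8 7 6 5 4 3 2 1]
After op 5 (out_shuffle): [0 4 8 3 7 2 6 1 5]
After op 6 (reverse): [5 1 6 2 7 3 8 4 0]
After op 7 (in_shuffle): [7 5 3 1 8 6 4 2 0]
After op 8 (out_shuffle): [7 6 5 4 3 2 1 0 8]
Position 4: card 3.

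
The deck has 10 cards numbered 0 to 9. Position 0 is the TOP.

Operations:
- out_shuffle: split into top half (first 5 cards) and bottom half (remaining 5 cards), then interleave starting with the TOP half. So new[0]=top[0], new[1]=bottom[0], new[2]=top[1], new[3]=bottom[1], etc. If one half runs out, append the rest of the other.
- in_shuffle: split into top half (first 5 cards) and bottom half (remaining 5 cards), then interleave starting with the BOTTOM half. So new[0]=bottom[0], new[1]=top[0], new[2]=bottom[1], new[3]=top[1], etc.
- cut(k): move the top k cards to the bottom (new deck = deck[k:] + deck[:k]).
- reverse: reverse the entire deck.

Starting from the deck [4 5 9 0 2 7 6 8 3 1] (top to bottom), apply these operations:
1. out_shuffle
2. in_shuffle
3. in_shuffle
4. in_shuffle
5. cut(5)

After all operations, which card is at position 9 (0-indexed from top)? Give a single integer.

After op 1 (out_shuffle): [4 7 5 6 9 8 0 3 2 1]
After op 2 (in_shuffle): [8 4 0 7 3 5 2 6 1 9]
After op 3 (in_shuffle): [5 8 2 4 6 0 1 7 9 3]
After op 4 (in_shuffle): [0 5 1 8 7 2 9 4 3 6]
After op 5 (cut(5)): [2 9 4 3 6 0 5 1 8 7]
Position 9: card 7.

Answer: 7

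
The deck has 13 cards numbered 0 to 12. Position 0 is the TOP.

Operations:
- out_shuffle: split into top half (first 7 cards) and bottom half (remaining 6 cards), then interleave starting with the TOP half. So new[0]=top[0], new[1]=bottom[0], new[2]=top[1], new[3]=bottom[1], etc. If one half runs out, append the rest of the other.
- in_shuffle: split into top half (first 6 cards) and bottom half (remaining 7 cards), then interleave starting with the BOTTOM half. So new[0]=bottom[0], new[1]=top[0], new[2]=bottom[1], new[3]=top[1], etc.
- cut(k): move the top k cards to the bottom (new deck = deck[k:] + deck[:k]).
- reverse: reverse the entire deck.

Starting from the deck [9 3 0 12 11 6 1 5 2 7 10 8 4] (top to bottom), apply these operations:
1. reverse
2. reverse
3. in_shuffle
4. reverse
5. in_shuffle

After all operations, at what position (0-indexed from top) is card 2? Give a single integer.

Answer: 4

Derivation:
After op 1 (reverse): [4 8 10 7 2 5 1 6 11 12 0 3 9]
After op 2 (reverse): [9 3 0 12 11 6 1 5 2 7 10 8 4]
After op 3 (in_shuffle): [1 9 5 3 2 0 7 12 10 11 8 6 4]
After op 4 (reverse): [4 6 8 11 10 12 7 0 2 3 5 9 1]
After op 5 (in_shuffle): [7 4 0 6 2 8 3 11 5 10 9 12 1]
Card 2 is at position 4.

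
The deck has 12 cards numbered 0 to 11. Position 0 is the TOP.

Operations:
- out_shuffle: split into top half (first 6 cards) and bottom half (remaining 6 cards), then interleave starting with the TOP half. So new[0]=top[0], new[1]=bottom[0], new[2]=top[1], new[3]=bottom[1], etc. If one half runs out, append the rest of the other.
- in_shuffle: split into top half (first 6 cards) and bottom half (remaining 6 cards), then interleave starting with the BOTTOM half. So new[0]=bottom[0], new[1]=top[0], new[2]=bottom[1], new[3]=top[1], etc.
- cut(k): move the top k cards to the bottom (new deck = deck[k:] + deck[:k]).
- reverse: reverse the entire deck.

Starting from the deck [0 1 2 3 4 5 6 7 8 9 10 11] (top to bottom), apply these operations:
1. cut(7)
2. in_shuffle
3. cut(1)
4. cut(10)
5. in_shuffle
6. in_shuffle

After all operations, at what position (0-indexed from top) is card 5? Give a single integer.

Answer: 0

Derivation:
After op 1 (cut(7)): [7 8 9 10 11 0 1 2 3 4 5 6]
After op 2 (in_shuffle): [1 7 2 8 3 9 4 10 5 11 6 0]
After op 3 (cut(1)): [7 2 8 3 9 4 10 5 11 6 0 1]
After op 4 (cut(10)): [0 1 7 2 8 3 9 4 10 5 11 6]
After op 5 (in_shuffle): [9 0 4 1 10 7 5 2 11 8 6 3]
After op 6 (in_shuffle): [5 9 2 0 11 4 8 1 6 10 3 7]
Card 5 is at position 0.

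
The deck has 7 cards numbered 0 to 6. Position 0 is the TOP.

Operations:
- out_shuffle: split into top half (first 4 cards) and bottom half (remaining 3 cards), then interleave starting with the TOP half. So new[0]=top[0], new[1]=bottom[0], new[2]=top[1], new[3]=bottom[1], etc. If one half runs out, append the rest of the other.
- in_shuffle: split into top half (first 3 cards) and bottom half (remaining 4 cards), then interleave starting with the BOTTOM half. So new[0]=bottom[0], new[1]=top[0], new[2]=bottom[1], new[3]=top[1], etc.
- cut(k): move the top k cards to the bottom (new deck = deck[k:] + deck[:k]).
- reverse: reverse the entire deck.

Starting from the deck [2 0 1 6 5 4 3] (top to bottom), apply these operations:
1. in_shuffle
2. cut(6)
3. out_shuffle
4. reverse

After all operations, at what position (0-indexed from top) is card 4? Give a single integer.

Answer: 3

Derivation:
After op 1 (in_shuffle): [6 2 5 0 4 1 3]
After op 2 (cut(6)): [3 6 2 5 0 4 1]
After op 3 (out_shuffle): [3 0 6 4 2 1 5]
After op 4 (reverse): [5 1 2 4 6 0 3]
Card 4 is at position 3.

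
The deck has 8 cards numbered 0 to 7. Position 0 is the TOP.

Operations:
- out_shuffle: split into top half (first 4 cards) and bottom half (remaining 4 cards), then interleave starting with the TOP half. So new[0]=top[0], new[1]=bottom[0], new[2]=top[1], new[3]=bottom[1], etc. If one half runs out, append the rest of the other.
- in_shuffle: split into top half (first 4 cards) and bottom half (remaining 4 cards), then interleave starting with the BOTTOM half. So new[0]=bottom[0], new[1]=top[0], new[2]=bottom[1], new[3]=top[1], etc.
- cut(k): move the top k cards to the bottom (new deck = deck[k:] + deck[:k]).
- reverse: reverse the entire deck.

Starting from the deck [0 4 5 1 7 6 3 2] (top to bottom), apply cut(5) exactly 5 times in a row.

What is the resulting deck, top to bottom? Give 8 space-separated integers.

After op 1 (cut(5)): [6 3 2 0 4 5 1 7]
After op 2 (cut(5)): [5 1 7 6 3 2 0 4]
After op 3 (cut(5)): [2 0 4 5 1 7 6 3]
After op 4 (cut(5)): [7 6 3 2 0 4 5 1]
After op 5 (cut(5)): [4 5 1 7 6 3 2 0]

Answer: 4 5 1 7 6 3 2 0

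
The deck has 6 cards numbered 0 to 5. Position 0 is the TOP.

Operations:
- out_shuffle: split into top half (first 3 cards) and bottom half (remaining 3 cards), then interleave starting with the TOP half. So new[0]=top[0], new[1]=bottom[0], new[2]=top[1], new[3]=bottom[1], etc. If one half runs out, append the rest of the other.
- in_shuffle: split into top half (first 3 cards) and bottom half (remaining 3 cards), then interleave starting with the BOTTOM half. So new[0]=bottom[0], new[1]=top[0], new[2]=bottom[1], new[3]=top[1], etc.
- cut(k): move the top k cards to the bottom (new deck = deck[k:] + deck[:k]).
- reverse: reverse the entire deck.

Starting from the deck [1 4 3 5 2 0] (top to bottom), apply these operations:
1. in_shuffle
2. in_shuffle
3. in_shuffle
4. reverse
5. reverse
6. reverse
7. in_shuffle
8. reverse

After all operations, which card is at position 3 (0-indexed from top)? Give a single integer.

Answer: 4

Derivation:
After op 1 (in_shuffle): [5 1 2 4 0 3]
After op 2 (in_shuffle): [4 5 0 1 3 2]
After op 3 (in_shuffle): [1 4 3 5 2 0]
After op 4 (reverse): [0 2 5 3 4 1]
After op 5 (reverse): [1 4 3 5 2 0]
After op 6 (reverse): [0 2 5 3 4 1]
After op 7 (in_shuffle): [3 0 4 2 1 5]
After op 8 (reverse): [5 1 2 4 0 3]
Position 3: card 4.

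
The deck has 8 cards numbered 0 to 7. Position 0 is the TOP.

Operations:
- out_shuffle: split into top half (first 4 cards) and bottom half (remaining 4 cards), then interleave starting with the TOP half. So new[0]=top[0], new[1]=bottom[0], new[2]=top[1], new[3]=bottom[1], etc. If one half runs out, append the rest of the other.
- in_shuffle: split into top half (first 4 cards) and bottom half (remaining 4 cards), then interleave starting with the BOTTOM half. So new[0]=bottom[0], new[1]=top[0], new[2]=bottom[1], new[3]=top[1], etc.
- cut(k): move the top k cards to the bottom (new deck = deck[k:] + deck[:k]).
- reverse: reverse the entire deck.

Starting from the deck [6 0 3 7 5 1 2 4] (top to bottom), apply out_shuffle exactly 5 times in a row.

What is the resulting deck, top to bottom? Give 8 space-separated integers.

Answer: 6 3 5 2 0 7 1 4

Derivation:
After op 1 (out_shuffle): [6 5 0 1 3 2 7 4]
After op 2 (out_shuffle): [6 3 5 2 0 7 1 4]
After op 3 (out_shuffle): [6 0 3 7 5 1 2 4]
After op 4 (out_shuffle): [6 5 0 1 3 2 7 4]
After op 5 (out_shuffle): [6 3 5 2 0 7 1 4]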